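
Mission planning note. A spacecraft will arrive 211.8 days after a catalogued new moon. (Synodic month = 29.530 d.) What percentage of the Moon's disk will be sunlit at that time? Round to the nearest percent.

27%

Reduce mod P: 211.8 − 7×29.530 = 5.09 d into the current lunation.
Elongation θ = 360° × 5.09/29.530 ≈ 62.1°.
With cos θ = 0.469, the lit fraction is (1 − 0.469)/2 ≈ 0.266, so 27%.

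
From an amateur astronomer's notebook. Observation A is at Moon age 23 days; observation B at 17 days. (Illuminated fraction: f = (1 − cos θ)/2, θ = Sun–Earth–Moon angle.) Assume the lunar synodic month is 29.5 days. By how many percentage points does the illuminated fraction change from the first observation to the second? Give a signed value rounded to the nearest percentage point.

First observation: θ = 360°·23/29.5 = 280.7°, so f = 0.407.
Second observation: θ = 207.5°, f = 0.944.
Δf = 0.944 − 0.407 = +0.536, i.e. +54 pp.

+54 percentage points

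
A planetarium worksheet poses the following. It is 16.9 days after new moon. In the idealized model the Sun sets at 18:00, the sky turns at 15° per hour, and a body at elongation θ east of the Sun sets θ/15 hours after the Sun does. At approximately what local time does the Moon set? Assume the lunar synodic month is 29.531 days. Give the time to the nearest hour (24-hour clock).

Phase angle: θ = 360°·(16.9 d)/(29.531 d) = 206.0°.
The Moon trails the Sun by θ/15 = 206.0/15 ≈ 13.73 hours.
18:00 + 13.73 h ≈ 07:44 → 08:00 to the nearest hour.

08:00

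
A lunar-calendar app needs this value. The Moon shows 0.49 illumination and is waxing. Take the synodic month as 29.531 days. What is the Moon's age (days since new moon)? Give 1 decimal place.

From f = (1 − cos θ)/2: cos θ = 1 − 2×0.49 = 0.020; arccos → 88.9°.
Before full moon the principal value applies: θ = 88.9°.
That fraction of the synodic month is 88.9/360 × 29.531 d ≈ 7.29 d.

7.3 days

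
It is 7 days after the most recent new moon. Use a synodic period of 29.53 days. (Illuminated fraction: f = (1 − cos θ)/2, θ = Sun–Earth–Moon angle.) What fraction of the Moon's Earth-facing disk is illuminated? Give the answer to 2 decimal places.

0.46

Elongation θ = 360° × 7/29.53 ≈ 85.3°.
cos 85.3° = 0.081, so f = (1 − 0.081)/2 = 0.459.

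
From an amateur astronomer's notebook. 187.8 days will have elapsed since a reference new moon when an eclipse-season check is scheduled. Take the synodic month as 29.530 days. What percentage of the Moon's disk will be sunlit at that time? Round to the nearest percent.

187.8/29.530 = 6.360 lunations, so 6 complete cycles and 10.62 d into the next.
Elongation θ = 360° × 10.62/29.530 ≈ 129.5°.
With cos θ = (-0.636), the lit fraction is (1 − (-0.636))/2 ≈ 0.818, so 82%.

82%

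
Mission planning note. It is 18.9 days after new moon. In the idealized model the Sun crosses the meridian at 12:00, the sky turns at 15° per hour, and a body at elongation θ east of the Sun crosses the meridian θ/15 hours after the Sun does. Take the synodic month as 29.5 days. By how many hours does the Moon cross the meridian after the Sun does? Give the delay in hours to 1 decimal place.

15.4 h

Phase angle: θ = 360°·(18.9 d)/(29.5 d) = 230.6°.
At 15° of sky rotation per hour, 230.6° corresponds to a 15.38 h lag.
So the Moon crosses the meridian 15.38 h after the Sun.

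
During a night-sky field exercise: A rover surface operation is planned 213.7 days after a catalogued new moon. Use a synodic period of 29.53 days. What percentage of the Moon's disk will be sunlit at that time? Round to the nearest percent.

46%

213.7/29.53 = 7.237 lunations, so 7 complete cycles and 6.99 d into the next.
The Moon has covered 6.99/29.53 of its cycle, so θ ≈ 360° × 6.99/29.53 = 85.2°.
cos 85.2° = 0.083, so f = (1 − 0.083)/2 = 0.458, so 46%.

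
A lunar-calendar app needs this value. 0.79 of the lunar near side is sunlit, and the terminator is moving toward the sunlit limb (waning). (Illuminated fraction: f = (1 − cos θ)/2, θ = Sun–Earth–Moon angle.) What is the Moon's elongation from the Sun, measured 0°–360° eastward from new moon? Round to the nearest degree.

235°

cos θ = 1 − 2f = -0.580, giving a principal value of 125.5°.
Since the Moon is past full (waning), take the reflex angle: θ = 360° − 125.5° = 234.5°.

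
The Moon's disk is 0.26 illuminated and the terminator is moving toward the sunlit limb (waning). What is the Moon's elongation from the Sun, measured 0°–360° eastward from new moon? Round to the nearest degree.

cos θ = 1 − 2f = 0.480, giving a principal value of 61.3°.
Since the Moon is past full (waning), take the reflex angle: θ = 360° − 61.3° = 298.7°.

299°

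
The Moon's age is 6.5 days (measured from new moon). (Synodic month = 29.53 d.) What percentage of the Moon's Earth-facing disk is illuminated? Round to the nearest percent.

Elongation θ = 360° × 6.5/29.53 ≈ 79.2°.
Illuminated fraction = (1 − cos 79.2°)/2 = (1 − 0.187)/2 ≈ 0.407, so 41%.

41%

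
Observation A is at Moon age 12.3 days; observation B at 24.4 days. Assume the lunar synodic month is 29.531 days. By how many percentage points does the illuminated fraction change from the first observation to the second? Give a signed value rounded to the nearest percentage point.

θ₁ = 360° × 12.3/29.531 = 149.9°, f₁ = (1 − cos θ₁)/2 = 0.933.
θ₂ = 360° × 24.4/29.531 = 297.5°, f₂ = (1 − cos θ₂)/2 = 0.270.
Change = f₂ − f₁ = -0.663 → -66 percentage points.

-66 percentage points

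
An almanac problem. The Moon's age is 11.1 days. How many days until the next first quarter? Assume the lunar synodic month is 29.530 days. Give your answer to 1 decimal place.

25.8 days

First quarter is 0.25 of the way through the cycle: age 0.25 × 29.530 = 7.383 d.
This lunation's first quarter (7.383 d) has passed, so add one period: 36.913 − 11.1 = 25.813 days.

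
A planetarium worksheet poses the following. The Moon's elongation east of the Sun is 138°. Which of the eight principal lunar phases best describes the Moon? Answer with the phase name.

138° lies in the waxing gibbous sector of the 8-phase cycle.

waxing gibbous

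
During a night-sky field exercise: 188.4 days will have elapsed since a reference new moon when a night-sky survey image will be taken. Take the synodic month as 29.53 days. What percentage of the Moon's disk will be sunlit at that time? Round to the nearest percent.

Reduce mod P: 188.4 − 6×29.53 = 11.22 d into the current lunation.
Elongation θ = 360° × 11.22/29.53 ≈ 136.8°.
cos 136.8° = (-0.729), so f = (1 − (-0.729))/2 = 0.864, so 86%.

86%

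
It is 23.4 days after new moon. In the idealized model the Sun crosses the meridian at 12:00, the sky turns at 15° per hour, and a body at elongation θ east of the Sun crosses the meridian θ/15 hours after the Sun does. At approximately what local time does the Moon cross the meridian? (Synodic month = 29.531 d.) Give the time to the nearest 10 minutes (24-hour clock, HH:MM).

07:00

Elongation θ = 360° × 23.4/29.531 ≈ 285.3°.
Delay after the Sun = 285.3° / (15°/h) ≈ 19.02 h.
12:00 + 19.017 h ≈ 07:01 → 07:00 to the nearest ten minutes.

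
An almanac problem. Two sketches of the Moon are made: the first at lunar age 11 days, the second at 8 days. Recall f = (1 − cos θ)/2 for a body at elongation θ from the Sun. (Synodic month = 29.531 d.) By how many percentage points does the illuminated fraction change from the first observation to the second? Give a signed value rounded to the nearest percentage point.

θ₁ = 360° × 11/29.531 = 134.1°, f₁ = (1 − cos θ₁)/2 = 0.848.
θ₂ = 360° × 8/29.531 = 97.5°, f₂ = (1 − cos θ₂)/2 = 0.565.
Change = f₂ − f₁ = -0.282 → -28 percentage points.

-28 percentage points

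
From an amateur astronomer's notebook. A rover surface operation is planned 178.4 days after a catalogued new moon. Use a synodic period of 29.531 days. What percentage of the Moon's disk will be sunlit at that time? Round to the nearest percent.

Reduce mod P: 178.4 − 6×29.531 = 1.21 d into the current lunation.
The Moon has covered 1.21/29.531 of its cycle, so θ ≈ 360° × 1.21/29.531 = 14.8°.
Illuminated fraction = (1 − cos 14.8°)/2 = (1 − 0.967)/2 ≈ 0.017, so 2%.

2%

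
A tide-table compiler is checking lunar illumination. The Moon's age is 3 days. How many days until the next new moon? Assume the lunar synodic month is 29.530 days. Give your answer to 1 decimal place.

The next new moon completes the synodic month: 29.530 − 3 = 26.530 days.

26.5 days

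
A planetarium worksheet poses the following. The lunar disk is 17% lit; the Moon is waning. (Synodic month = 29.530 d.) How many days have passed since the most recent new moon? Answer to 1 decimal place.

25.5 days

Invert f = (1 − cos θ)/2 to get cos θ = 1 − 2(0.17) = 0.660, hence θ₀ = arccos 0.660 = 48.7°.
Waning ⇒ past full, so θ = 360° − 48.7° = 311.3°.
Age = 29.530 × 311.3°/360° ≈ 25.54 days.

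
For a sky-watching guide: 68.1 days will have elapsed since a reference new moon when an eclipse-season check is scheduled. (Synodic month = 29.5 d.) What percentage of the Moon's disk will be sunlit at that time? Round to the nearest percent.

68%

Reduce mod P: 68.1 − 2×29.5 = 9.10 d into the current lunation.
Elongation θ = 360° × 9.10/29.5 ≈ 111.1°.
Illuminated fraction = (1 − cos 111.1°)/2 = (1 − (-0.359))/2 ≈ 0.680, so 68%.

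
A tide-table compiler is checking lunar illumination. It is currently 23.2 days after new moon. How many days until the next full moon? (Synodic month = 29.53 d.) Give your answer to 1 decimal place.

21.1 days

Full moon occurs at elongation 180°, i.e. at age 29.53 × 180/360 = 14.765 d.
This lunation's full moon (14.765 d) has passed, so add one period: 44.295 − 23.2 = 21.095 days.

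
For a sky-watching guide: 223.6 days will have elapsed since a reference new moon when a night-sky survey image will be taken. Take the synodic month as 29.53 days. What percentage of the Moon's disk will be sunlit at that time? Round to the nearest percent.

223.6/29.53 = 7.572 lunations, so 7 complete cycles and 16.89 d into the next.
The Moon has covered 16.89/29.53 of its cycle, so θ ≈ 360° × 16.89/29.53 = 205.9°.
Illuminated fraction = (1 − cos 205.9°)/2 = (1 − (-0.900))/2 ≈ 0.950, so 95%.

95%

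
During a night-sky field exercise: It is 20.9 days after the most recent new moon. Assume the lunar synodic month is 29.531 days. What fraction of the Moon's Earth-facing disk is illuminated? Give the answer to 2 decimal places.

0.63

Phase angle: θ = 360°·(20.9 d)/(29.531 d) = 254.8°.
cos 254.8° = (-0.262), so f = (1 − (-0.262))/2 = 0.631.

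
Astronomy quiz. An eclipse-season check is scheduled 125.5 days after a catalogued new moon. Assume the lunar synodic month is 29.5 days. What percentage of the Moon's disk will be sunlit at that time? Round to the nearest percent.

125.5/29.5 = 4.254 lunations, so 4 complete cycles and 7.50 d into the next.
The Moon has covered 7.50/29.5 of its cycle, so θ ≈ 360° × 7.50/29.5 = 91.5°.
cos 91.5° = (-0.027), so f = (1 − (-0.027))/2 = 0.513, so 51%.

51%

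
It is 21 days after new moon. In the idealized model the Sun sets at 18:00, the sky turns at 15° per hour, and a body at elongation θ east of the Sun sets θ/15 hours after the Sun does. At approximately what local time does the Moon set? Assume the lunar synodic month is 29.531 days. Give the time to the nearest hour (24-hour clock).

Phase angle: θ = 360°·(21 d)/(29.531 d) = 256.0°.
The Moon trails the Sun by θ/15 = 256.0/15 ≈ 17.07 hours.
18:00 + 17.07 h ≈ 11:04 → 11:00 to the nearest hour.

11:00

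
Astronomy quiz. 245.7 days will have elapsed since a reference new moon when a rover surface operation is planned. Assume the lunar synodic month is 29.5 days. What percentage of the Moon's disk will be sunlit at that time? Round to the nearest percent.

74%

245.7 d spans 8 complete synodic months (8 × 29.5 = 236.00 d) plus 9.70 d.
The Moon has covered 9.70/29.5 of its cycle, so θ ≈ 360° × 9.70/29.5 = 118.4°.
With cos θ = (-0.475), the lit fraction is (1 − (-0.475))/2 ≈ 0.738, so 74%.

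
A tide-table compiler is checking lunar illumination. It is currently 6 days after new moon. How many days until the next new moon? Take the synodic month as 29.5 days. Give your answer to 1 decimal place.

The next new moon completes the synodic month: 29.5 − 6 = 23.500 days.

23.5 days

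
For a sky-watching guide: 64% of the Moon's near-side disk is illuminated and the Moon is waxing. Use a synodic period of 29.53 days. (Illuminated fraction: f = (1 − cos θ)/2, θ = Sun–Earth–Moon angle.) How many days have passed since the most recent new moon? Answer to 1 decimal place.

8.7 days

cos θ = 1 − 2f = -0.280, giving a principal value of 106.3°.
Waxing ⇒ before full, so θ = 106.3°.
At 360°/29.53 d per day, 106.3° corresponds to 8.72 days.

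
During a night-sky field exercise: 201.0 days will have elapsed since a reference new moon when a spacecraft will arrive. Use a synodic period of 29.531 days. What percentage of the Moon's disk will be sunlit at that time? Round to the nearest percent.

33%

201.0 d spans 6 complete synodic months (6 × 29.531 = 177.19 d) plus 23.81 d.
Phase angle: θ = 360°·(23.81 d)/(29.531 d) = 290.3°.
Illuminated fraction = (1 − cos 290.3°)/2 = (1 − 0.347)/2 ≈ 0.326, so 33%.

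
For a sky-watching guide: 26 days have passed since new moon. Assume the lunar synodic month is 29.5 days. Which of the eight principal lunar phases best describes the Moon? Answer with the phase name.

θ ≈ 360° × 26/29.5 = 317°, which falls in the waning crescent sector.

waning crescent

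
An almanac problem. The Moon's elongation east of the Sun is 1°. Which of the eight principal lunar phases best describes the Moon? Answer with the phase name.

The new moon sector spans roughly -22°–22°; 1° falls inside it.

new moon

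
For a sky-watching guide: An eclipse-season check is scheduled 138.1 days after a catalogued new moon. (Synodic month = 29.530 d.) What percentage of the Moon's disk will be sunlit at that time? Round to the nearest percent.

72%

138.1 d spans 4 complete synodic months (4 × 29.530 = 118.12 d) plus 19.98 d.
Phase angle: θ = 360°·(19.98 d)/(29.530 d) = 243.6°.
Illuminated fraction = (1 − cos 243.6°)/2 = (1 − (-0.445))/2 ≈ 0.723, so 72%.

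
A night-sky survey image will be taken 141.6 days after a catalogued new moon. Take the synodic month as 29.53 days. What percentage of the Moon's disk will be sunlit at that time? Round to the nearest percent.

36%

141.6 d spans 4 complete synodic months (4 × 29.53 = 118.12 d) plus 23.48 d.
The Moon has covered 23.48/29.53 of its cycle, so θ ≈ 360° × 23.48/29.53 = 286.2°.
cos 286.2° = 0.280, so f = (1 − 0.280)/2 = 0.360, so 36%.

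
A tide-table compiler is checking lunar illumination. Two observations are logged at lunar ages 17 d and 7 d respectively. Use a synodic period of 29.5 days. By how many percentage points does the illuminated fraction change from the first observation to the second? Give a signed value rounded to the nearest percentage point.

-48 percentage points

θ₁ = 360° × 17/29.5 = 207.5°, f₁ = (1 − cos θ₁)/2 = 0.944.
θ₂ = 360° × 7/29.5 = 85.4°, f₂ = (1 − cos θ₂)/2 = 0.460.
Change = f₂ − f₁ = -0.484 → -48 percentage points.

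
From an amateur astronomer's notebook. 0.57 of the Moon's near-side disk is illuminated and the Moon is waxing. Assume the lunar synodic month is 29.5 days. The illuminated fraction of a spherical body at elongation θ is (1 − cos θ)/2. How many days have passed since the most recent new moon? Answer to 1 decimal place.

From f = (1 − cos θ)/2: cos θ = 1 − 2×0.57 = -0.140; arccos → 98.0°.
Waxing ⇒ before full, so θ = 98.0°.
At 360°/29.5 d per day, 98.0° corresponds to 8.03 days.

8.0 days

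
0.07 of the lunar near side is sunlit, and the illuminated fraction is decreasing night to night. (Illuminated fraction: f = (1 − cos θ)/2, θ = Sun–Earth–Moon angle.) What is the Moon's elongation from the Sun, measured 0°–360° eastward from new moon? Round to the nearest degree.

329°

cos θ = 1 − 2f = 0.860, giving a principal value of 30.7°.
Waning ⇒ past full, so θ = 360° − 30.7° = 329.3°.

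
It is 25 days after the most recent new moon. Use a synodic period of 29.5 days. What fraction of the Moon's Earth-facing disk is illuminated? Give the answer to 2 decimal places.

Phase angle: θ = 360°·(25 d)/(29.5 d) = 305.1°.
Illuminated fraction = (1 − cos 305.1°)/2 = (1 − 0.575)/2 ≈ 0.213.

0.21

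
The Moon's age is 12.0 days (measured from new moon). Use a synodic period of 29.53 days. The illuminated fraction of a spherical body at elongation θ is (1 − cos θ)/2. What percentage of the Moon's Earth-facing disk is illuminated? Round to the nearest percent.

92%

The Moon has covered 12.0/29.53 of its cycle, so θ ≈ 360° × 12.0/29.53 = 146.3°.
cos 146.3° = (-0.832), so f = (1 − (-0.832))/2 = 0.916, so 92%.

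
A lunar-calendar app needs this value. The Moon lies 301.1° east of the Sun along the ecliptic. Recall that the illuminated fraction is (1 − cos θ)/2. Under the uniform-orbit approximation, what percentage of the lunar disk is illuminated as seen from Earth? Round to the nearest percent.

f = (1 − cos 301.1°)/2 = (1 − 0.517)/2 ≈ 0.242, i.e. 24%.

24%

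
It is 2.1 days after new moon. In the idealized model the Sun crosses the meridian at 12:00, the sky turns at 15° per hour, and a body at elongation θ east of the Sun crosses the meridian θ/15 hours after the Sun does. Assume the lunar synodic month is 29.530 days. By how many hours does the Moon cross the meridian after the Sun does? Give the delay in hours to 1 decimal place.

1.7 h

Phase angle: θ = 360°·(2.1 d)/(29.530 d) = 25.6°.
The Moon trails the Sun by θ/15 = 25.6/15 ≈ 1.71 hours.
So the Moon crosses the meridian 1.71 h after the Sun.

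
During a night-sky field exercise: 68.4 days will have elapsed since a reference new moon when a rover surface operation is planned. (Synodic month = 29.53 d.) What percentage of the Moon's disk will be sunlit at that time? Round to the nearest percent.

70%

68.4/29.53 = 2.316 lunations, so 2 complete cycles and 9.34 d into the next.
Elongation θ = 360° × 9.34/29.53 ≈ 113.9°.
Illuminated fraction = (1 − cos 113.9°)/2 = (1 − (-0.405))/2 ≈ 0.702, so 70%.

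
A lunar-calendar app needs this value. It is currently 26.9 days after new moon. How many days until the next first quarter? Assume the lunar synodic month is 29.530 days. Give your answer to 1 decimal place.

10.0 days

First quarter is 0.25 of the way through the cycle: age 0.25 × 29.530 = 7.383 d.
This lunation's first quarter (7.383 d) has passed, so add one period: 36.913 − 26.9 = 10.013 days.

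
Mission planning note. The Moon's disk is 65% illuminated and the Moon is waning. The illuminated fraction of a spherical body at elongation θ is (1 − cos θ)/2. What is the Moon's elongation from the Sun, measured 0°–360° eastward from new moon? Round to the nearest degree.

253°

From f = (1 − cos θ)/2: cos θ = 1 − 2×0.65 = -0.300; arccos → 107.5°.
Since the Moon is past full (waning), take the reflex angle: θ = 360° − 107.5° = 252.5°.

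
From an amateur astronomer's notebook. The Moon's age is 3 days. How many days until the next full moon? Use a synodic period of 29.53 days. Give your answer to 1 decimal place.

11.8 days

Full moon is 0.5 of the way through the cycle: age 0.5 × 29.53 = 14.765 d.
That is 14.765 − 3 = 11.765 days ahead.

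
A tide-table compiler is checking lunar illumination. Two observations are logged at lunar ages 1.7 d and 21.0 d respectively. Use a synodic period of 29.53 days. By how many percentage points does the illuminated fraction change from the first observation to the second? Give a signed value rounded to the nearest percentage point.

θ₁ = 360° × 1.7/29.53 = 20.7°, f₁ = (1 − cos θ₁)/2 = 0.032.
θ₂ = 360° × 21.0/29.53 = 256.0°, f₂ = (1 − cos θ₂)/2 = 0.621.
Change = f₂ − f₁ = +0.589 → +59 percentage points.

+59 percentage points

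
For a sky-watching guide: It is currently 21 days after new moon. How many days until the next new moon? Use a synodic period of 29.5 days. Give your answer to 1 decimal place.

The next new moon completes the synodic month: 29.5 − 21 = 8.500 days.

8.5 days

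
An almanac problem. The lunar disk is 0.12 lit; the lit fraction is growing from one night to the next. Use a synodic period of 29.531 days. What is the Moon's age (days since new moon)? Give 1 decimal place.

3.3 days

cos θ = 1 − 2f = 0.760, giving a principal value of 40.5°.
Waxing ⇒ before full, so θ = 40.5°.
Age = 29.531 × 40.5°/360° ≈ 3.33 days.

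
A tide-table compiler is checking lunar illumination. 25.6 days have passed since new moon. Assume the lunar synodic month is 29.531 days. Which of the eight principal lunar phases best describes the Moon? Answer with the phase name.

At 25.6/29.531 of the cycle, θ ≈ 312° — the waning crescent range.

waning crescent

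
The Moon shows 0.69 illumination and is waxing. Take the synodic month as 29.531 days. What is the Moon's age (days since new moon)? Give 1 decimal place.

cos θ = 1 − 2f = -0.380, giving a principal value of 112.3°.
The Moon is waxing (0°–180°), so θ = 112.3° directly.
Age = 29.531 × 112.3°/360° ≈ 9.21 days.

9.2 days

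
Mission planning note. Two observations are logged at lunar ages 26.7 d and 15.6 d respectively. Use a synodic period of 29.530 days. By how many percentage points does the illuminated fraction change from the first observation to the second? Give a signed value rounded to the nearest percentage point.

First observation: θ = 360°·26.7/29.530 = 325.5°, so f = 0.088.
Second observation: θ = 190.2°, f = 0.992.
Δf = 0.992 − 0.088 = +0.904, i.e. +90 pp.

+90 pp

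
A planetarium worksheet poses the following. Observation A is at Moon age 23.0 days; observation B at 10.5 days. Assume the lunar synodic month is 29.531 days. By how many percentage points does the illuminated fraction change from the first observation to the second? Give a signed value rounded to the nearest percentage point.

+40 pp

First observation: θ = 360°·23.0/29.531 = 280.4°, so f = 0.410.
Second observation: θ = 128.0°, f = 0.808.
Δf = 0.808 − 0.410 = +0.398, i.e. +40 pp.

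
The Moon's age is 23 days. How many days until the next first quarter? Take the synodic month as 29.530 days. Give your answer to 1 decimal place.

First quarter is 0.25 of the way through the cycle: age 0.25 × 29.530 = 7.383 d.
This lunation's first quarter (7.383 d) has passed, so add one period: 36.913 − 23 = 13.913 days.

13.9 days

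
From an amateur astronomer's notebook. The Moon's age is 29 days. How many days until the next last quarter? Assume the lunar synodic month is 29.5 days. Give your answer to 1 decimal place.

Last quarter occurs at elongation 270°, i.e. at age 29.5 × 270/360 = 22.125 d.
Already past this cycle's last quarter; the next is at 22.125 + 29.5 = 51.625 d, so 51.625 − 29 = 22.625 days.

22.6 days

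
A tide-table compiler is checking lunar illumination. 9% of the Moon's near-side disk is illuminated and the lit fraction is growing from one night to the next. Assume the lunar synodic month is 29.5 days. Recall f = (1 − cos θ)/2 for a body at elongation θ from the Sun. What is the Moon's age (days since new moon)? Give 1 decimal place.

From f = (1 − cos θ)/2: cos θ = 1 − 2×0.09 = 0.820; arccos → 34.9°.
Before full moon the principal value applies: θ = 34.9°.
At 360°/29.5 d per day, 34.9° corresponds to 2.86 days.

2.9 days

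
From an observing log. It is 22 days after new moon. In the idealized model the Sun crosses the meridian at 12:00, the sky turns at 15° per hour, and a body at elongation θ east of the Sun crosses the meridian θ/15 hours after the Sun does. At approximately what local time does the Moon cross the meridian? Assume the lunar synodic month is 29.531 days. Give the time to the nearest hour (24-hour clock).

Phase angle: θ = 360°·(22 d)/(29.531 d) = 268.2°.
The Moon trails the Sun by θ/15 = 268.2/15 ≈ 17.88 hours.
12:00 + 17.88 h ≈ 05:53 → 06:00 to the nearest hour.

06:00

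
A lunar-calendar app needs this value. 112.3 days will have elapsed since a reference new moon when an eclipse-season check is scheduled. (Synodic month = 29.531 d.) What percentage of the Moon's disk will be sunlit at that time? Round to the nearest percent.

Reduce mod P: 112.3 − 3×29.531 = 23.71 d into the current lunation.
Phase angle: θ = 360°·(23.71 d)/(29.531 d) = 289.0°.
cos 289.0° = 0.326, so f = (1 − 0.326)/2 = 0.337, so 34%.

34%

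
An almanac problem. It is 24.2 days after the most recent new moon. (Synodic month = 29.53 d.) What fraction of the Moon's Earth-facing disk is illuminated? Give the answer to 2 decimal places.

0.29

Phase angle: θ = 360°·(24.2 d)/(29.53 d) = 295.0°.
Illuminated fraction = (1 − cos 295.0°)/2 = (1 − 0.423)/2 ≈ 0.289.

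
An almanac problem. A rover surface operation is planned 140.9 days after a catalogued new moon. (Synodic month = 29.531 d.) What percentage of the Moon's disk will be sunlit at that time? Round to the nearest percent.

43%

140.9/29.531 = 4.771 lunations, so 4 complete cycles and 22.78 d into the next.
Phase angle: θ = 360°·(22.78 d)/(29.531 d) = 277.7°.
With cos θ = 0.133, the lit fraction is (1 − 0.133)/2 ≈ 0.433, so 43%.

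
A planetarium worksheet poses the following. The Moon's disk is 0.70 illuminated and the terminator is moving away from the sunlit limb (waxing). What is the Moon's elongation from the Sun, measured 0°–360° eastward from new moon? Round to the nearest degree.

114°

Invert f = (1 − cos θ)/2 to get cos θ = 1 − 2(0.70) = -0.400, hence θ₀ = arccos -0.400 = 113.6°.
The Moon is waxing (0°–180°), so θ = 113.6° directly.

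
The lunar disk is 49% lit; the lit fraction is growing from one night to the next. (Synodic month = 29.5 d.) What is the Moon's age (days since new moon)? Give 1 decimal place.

cos θ = 1 − 2f = 0.020, giving a principal value of 88.9°.
The Moon is waxing (0°–180°), so θ = 88.9° directly.
That fraction of the synodic month is 88.9/360 × 29.5 d ≈ 7.28 d.

7.3 days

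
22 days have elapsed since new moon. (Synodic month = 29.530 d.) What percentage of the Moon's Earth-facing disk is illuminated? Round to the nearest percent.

The Moon has covered 22/29.530 of its cycle, so θ ≈ 360° × 22/29.530 = 268.2°.
With cos θ = (-0.031), the lit fraction is (1 − (-0.031))/2 ≈ 0.516, so 52%.

52%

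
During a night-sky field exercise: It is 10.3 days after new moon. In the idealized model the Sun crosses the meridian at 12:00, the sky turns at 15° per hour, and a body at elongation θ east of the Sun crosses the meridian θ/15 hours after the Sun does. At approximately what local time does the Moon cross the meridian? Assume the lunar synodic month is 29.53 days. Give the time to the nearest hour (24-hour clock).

20:00

Elongation θ = 360° × 10.3/29.53 ≈ 125.6°.
Delay after the Sun = 125.6° / (15°/h) ≈ 8.37 h.
12:00 + 8.37 h ≈ 20:22 → 20:00 to the nearest hour.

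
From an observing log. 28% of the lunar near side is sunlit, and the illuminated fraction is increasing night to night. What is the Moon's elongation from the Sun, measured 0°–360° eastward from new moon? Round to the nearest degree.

64°

cos θ = 1 − 2f = 0.440, giving a principal value of 63.9°.
Before full moon the principal value applies: θ = 63.9°.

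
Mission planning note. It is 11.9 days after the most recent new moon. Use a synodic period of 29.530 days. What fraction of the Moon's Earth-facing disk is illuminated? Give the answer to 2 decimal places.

The Moon has covered 11.9/29.530 of its cycle, so θ ≈ 360° × 11.9/29.530 = 145.1°.
Illuminated fraction = (1 − cos 145.1°)/2 = (1 − (-0.820))/2 ≈ 0.910.

0.91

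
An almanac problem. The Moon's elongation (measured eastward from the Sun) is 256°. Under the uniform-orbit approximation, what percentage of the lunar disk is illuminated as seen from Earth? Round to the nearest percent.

62%

cos 256° = (-0.242), so f = (1 − (-0.242))/2 = 0.621, i.e. 62%.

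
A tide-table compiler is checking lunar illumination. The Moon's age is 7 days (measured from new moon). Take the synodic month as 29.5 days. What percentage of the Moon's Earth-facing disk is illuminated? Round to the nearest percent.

The Moon has covered 7/29.5 of its cycle, so θ ≈ 360° × 7/29.5 = 85.4°.
Illuminated fraction = (1 − cos 85.4°)/2 = (1 − 0.080)/2 ≈ 0.460, so 46%.

46%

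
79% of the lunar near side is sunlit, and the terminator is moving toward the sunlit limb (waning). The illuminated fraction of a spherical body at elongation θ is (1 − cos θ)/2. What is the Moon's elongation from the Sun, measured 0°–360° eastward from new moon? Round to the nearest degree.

235°

Invert f = (1 − cos θ)/2 to get cos θ = 1 − 2(0.79) = -0.580, hence θ₀ = arccos -0.580 = 125.5°.
Since the Moon is past full (waning), take the reflex angle: θ = 360° − 125.5° = 234.5°.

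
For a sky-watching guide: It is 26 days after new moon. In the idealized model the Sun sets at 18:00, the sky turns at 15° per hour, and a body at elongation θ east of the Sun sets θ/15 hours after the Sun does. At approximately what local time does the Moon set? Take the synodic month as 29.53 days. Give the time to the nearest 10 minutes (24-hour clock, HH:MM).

Phase angle: θ = 360°·(26 d)/(29.53 d) = 317.0°.
Delay after the Sun = 317.0° / (15°/h) ≈ 21.13 h.
18:00 + 21.131 h ≈ 15:08 → 15:10 to the nearest ten minutes.

15:10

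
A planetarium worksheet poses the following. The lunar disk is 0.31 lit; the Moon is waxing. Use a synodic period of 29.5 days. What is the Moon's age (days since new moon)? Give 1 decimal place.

From f = (1 − cos θ)/2: cos θ = 1 − 2×0.31 = 0.380; arccos → 67.7°.
The Moon is waxing (0°–180°), so θ = 67.7° directly.
At 360°/29.5 d per day, 67.7° corresponds to 5.54 days.

5.5 days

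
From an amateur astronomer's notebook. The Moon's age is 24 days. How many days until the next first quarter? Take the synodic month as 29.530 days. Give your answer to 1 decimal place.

First quarter occurs at elongation 90°, i.e. at age 29.530 × 90/360 = 7.383 d.
This lunation's first quarter (7.383 d) has passed, so add one period: 36.913 − 24 = 12.913 days.

12.9 days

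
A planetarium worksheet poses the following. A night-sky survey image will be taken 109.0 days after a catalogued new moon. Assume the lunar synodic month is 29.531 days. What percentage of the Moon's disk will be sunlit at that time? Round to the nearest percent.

68%

109.0 d spans 3 complete synodic months (3 × 29.531 = 88.59 d) plus 20.41 d.
Phase angle: θ = 360°·(20.41 d)/(29.531 d) = 248.8°.
Illuminated fraction = (1 − cos 248.8°)/2 = (1 − (-0.362))/2 ≈ 0.681, so 68%.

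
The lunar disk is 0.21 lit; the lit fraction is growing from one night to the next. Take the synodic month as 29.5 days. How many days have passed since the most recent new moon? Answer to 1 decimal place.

4.5 days

cos θ = 1 − 2f = 0.580, giving a principal value of 54.5°.
The Moon is waxing (0°–180°), so θ = 54.5° directly.
Age = 29.5 × 54.5°/360° ≈ 4.47 days.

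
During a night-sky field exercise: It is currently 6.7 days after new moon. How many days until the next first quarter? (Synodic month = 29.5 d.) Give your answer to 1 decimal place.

First quarter is 0.25 of the way through the cycle: age 0.25 × 29.5 = 7.375 d.
That is 7.375 − 6.7 = 0.675 days ahead.

0.7 days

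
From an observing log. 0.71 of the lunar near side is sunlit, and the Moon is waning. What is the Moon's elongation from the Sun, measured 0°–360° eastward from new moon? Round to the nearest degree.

245°

From f = (1 − cos θ)/2: cos θ = 1 − 2×0.71 = -0.420; arccos → 114.8°.
Waning ⇒ past full, so θ = 360° − 114.8° = 245.2°.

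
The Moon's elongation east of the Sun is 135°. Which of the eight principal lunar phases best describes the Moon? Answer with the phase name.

waxing gibbous

135° lies in the waxing gibbous sector of the 8-phase cycle.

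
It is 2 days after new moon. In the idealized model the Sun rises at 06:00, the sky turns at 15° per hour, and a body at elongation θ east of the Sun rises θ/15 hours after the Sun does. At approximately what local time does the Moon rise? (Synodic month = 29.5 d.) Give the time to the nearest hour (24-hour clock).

The Moon has covered 2/29.5 of its cycle, so θ ≈ 360° × 2/29.5 = 24.4°.
At 15° of sky rotation per hour, 24.4° corresponds to a 1.63 h lag.
06:00 + 1.63 h ≈ 07:38 → 08:00 to the nearest hour.

08:00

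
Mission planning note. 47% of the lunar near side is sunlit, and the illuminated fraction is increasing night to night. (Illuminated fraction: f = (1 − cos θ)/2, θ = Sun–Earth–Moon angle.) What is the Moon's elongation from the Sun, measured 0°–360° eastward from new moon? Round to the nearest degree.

87°

cos θ = 1 − 2f = 0.060, giving a principal value of 86.6°.
Waxing ⇒ before full, so θ = 86.6°.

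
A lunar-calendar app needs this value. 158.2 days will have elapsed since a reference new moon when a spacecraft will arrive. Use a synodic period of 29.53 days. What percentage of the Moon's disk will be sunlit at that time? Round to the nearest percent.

81%

158.2/29.53 = 5.357 lunations, so 5 complete cycles and 10.55 d into the next.
The Moon has covered 10.55/29.53 of its cycle, so θ ≈ 360° × 10.55/29.53 = 128.6°.
cos 128.6° = (-0.624), so f = (1 − (-0.624))/2 = 0.812, so 81%.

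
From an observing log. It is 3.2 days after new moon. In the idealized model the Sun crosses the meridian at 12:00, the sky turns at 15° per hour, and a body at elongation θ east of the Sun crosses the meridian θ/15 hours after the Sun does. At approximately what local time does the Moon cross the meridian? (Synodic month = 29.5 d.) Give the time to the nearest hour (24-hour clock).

Phase angle: θ = 360°·(3.2 d)/(29.5 d) = 39.1°.
The Moon trails the Sun by θ/15 = 39.1/15 ≈ 2.60 hours.
12:00 + 2.60 h ≈ 14:36 → 15:00 to the nearest hour.

15:00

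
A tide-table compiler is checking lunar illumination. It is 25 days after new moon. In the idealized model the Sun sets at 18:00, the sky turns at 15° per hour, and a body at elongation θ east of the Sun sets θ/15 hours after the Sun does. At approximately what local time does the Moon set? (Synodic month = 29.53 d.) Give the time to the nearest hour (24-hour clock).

Elongation θ = 360° × 25/29.53 ≈ 304.8°.
The Moon trails the Sun by θ/15 = 304.8/15 ≈ 20.32 hours.
18:00 + 20.32 h ≈ 14:19 → 14:00 to the nearest hour.

14:00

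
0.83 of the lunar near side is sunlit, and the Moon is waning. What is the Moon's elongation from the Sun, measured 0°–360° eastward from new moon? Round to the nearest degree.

From f = (1 − cos θ)/2: cos θ = 1 − 2×0.83 = -0.660; arccos → 131.3°.
A waning Moon lies in 180°–360°, so θ = 360° − 131.3° = 228.7°.

229°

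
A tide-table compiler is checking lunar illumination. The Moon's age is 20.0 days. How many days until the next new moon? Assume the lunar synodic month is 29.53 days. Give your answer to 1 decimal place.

The next new moon completes the synodic month: 29.53 − 20.0 = 9.530 days.

9.5 days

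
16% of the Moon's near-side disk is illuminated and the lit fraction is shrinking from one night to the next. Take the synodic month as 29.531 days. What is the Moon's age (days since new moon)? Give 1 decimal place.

25.7 days

cos θ = 1 − 2f = 0.680, giving a principal value of 47.2°.
Waning ⇒ past full, so θ = 360° − 47.2° = 312.8°.
Age = 29.531 × 312.8°/360° ≈ 25.66 days.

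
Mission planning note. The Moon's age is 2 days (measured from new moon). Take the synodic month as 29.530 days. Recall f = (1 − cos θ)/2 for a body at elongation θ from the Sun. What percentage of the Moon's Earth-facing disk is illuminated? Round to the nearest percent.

4%

Elongation θ = 360° × 2/29.530 ≈ 24.4°.
cos 24.4° = 0.911, so f = (1 − 0.911)/2 = 0.045, so 4%.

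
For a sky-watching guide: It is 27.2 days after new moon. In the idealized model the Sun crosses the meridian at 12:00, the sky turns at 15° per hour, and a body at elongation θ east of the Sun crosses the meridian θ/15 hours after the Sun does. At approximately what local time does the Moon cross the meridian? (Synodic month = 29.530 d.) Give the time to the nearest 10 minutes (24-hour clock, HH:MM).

Phase angle: θ = 360°·(27.2 d)/(29.530 d) = 331.6°.
At 15° of sky rotation per hour, 331.6° corresponds to a 22.11 h lag.
12:00 + 22.106 h ≈ 10:06 → 10:10 to the nearest ten minutes.

10:10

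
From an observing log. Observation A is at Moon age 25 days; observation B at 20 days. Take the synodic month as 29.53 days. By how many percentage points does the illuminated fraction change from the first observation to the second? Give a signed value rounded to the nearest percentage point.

θ₁ = 360° × 25/29.53 = 304.8°, f₁ = (1 − cos θ₁)/2 = 0.215.
θ₂ = 360° × 20/29.53 = 243.8°, f₂ = (1 − cos θ₂)/2 = 0.721.
Change = f₂ − f₁ = +0.506 → +51 percentage points.

+51 pp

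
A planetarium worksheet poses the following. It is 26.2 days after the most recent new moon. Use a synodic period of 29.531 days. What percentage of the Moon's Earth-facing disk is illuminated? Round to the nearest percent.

Elongation θ = 360° × 26.2/29.531 ≈ 319.4°.
Illuminated fraction = (1 − cos 319.4°)/2 = (1 − 0.759)/2 ≈ 0.120, so 12%.

12%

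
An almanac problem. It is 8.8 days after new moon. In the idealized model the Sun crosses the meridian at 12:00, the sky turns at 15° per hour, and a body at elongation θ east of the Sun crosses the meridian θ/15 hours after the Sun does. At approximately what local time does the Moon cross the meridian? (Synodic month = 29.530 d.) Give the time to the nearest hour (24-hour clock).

Elongation θ = 360° × 8.8/29.530 ≈ 107.3°.
The Moon trails the Sun by θ/15 = 107.3/15 ≈ 7.15 hours.
12:00 + 7.15 h ≈ 19:09 → 19:00 to the nearest hour.

19:00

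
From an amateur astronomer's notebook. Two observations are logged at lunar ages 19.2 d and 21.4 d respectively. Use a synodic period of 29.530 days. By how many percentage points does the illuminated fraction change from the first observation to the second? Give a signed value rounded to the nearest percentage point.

-21 percentage points

First observation: θ = 360°·19.2/29.530 = 234.1°, so f = 0.793.
Second observation: θ = 260.9°, f = 0.579.
Δf = 0.579 − 0.793 = -0.214, i.e. -21 pp.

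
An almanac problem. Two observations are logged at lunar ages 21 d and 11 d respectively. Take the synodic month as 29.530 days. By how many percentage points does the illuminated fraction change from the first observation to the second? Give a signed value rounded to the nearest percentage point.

+23 pp

First observation: θ = 360°·21/29.530 = 256.0°, so f = 0.621.
Second observation: θ = 134.1°, f = 0.848.
Δf = 0.848 − 0.621 = +0.227, i.e. +23 pp.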